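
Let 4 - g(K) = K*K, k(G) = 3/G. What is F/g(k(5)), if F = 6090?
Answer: 21750/13 ≈ 1673.1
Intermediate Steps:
g(K) = 4 - K² (g(K) = 4 - K*K = 4 - K²)
F/g(k(5)) = 6090/(4 - (3/5)²) = 6090/(4 - (3*(⅕))²) = 6090/(4 - (⅗)²) = 6090/(4 - 1*9/25) = 6090/(4 - 9/25) = 6090/(91/25) = 6090*(25/91) = 21750/13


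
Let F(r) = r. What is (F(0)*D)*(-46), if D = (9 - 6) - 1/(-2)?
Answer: 0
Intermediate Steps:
D = 7/2 (D = 3 - 1*(-½) = 3 + ½ = 7/2 ≈ 3.5000)
(F(0)*D)*(-46) = (0*(7/2))*(-46) = 0*(-46) = 0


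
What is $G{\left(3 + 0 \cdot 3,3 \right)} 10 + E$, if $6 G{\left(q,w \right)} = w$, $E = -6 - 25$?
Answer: $-26$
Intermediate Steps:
$E = -31$ ($E = -6 - 25 = -31$)
$G{\left(q,w \right)} = \frac{w}{6}$
$G{\left(3 + 0 \cdot 3,3 \right)} 10 + E = \frac{1}{6} \cdot 3 \cdot 10 - 31 = \frac{1}{2} \cdot 10 - 31 = 5 - 31 = -26$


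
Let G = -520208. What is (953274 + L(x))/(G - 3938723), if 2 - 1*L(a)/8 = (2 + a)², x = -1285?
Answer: 12215422/4458931 ≈ 2.7395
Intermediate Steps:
L(a) = 16 - 8*(2 + a)²
(953274 + L(x))/(G - 3938723) = (953274 + (16 - 8*(2 - 1285)²))/(-520208 - 3938723) = (953274 + (16 - 8*(-1283)²))/(-4458931) = (953274 + (16 - 8*1646089))*(-1/4458931) = (953274 + (16 - 13168712))*(-1/4458931) = (953274 - 13168696)*(-1/4458931) = -12215422*(-1/4458931) = 12215422/4458931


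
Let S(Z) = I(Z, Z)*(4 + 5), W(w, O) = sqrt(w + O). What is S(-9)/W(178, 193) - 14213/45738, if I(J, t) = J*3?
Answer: -14213/45738 - 243*sqrt(371)/371 ≈ -12.927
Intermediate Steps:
I(J, t) = 3*J
W(w, O) = sqrt(O + w)
S(Z) = 27*Z (S(Z) = (3*Z)*(4 + 5) = (3*Z)*9 = 27*Z)
S(-9)/W(178, 193) - 14213/45738 = (27*(-9))/(sqrt(193 + 178)) - 14213/45738 = -243*sqrt(371)/371 - 14213*1/45738 = -243*sqrt(371)/371 - 14213/45738 = -14213/45738 - 243*sqrt(371)/371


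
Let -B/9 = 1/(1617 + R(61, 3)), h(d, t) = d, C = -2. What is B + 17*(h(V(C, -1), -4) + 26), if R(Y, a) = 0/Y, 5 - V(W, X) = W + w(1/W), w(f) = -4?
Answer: 339028/539 ≈ 628.99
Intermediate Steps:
V(W, X) = 9 - W (V(W, X) = 5 - (W - 4) = 5 - (-4 + W) = 5 + (4 - W) = 9 - W)
R(Y, a) = 0
B = -3/539 (B = -9/(1617 + 0) = -9/1617 = -9*1/1617 = -3/539 ≈ -0.0055659)
B + 17*(h(V(C, -1), -4) + 26) = -3/539 + 17*((9 - 1*(-2)) + 26) = -3/539 + 17*((9 + 2) + 26) = -3/539 + 17*(11 + 26) = -3/539 + 17*37 = -3/539 + 629 = 339028/539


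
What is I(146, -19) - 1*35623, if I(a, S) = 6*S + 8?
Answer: -35729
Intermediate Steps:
I(a, S) = 8 + 6*S
I(146, -19) - 1*35623 = (8 + 6*(-19)) - 1*35623 = (8 - 114) - 35623 = -106 - 35623 = -35729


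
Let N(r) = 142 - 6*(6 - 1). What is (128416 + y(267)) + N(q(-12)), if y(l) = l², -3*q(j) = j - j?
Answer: 199817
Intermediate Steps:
q(j) = 0 (q(j) = -(j - j)/3 = -⅓*0 = 0)
N(r) = 112 (N(r) = 142 - 6*5 = 142 - 1*30 = 142 - 30 = 112)
(128416 + y(267)) + N(q(-12)) = (128416 + 267²) + 112 = (128416 + 71289) + 112 = 199705 + 112 = 199817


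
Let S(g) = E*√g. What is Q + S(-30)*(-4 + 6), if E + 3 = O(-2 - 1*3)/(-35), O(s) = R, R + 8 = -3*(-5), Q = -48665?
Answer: -48665 - 32*I*√30/5 ≈ -48665.0 - 35.054*I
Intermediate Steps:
R = 7 (R = -8 - 3*(-5) = -8 + 15 = 7)
O(s) = 7
E = -16/5 (E = -3 + 7/(-35) = -3 + 7*(-1/35) = -3 - ⅕ = -16/5 ≈ -3.2000)
S(g) = -16*√g/5
Q + S(-30)*(-4 + 6) = -48665 + (-16*I*√30/5)*(-4 + 6) = -48665 - 16*I*√30/5*2 = -48665 - 32*I*√30/5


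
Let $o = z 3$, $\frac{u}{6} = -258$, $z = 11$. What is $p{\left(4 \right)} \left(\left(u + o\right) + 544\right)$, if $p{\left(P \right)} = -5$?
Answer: $4855$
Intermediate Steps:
$u = -1548$ ($u = 6 \left(-258\right) = -1548$)
$o = 33$ ($o = 11 \cdot 3 = 33$)
$p{\left(4 \right)} \left(\left(u + o\right) + 544\right) = - 5 \left(\left(-1548 + 33\right) + 544\right) = - 5 \left(-1515 + 544\right) = \left(-5\right) \left(-971\right) = 4855$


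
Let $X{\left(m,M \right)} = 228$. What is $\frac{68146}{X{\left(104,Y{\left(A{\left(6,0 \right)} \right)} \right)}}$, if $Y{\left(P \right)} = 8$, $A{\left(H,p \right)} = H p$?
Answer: $\frac{34073}{114} \approx 298.89$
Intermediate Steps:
$\frac{68146}{X{\left(104,Y{\left(A{\left(6,0 \right)} \right)} \right)}} = \frac{68146}{228} = 68146 \cdot \frac{1}{228} = \frac{34073}{114}$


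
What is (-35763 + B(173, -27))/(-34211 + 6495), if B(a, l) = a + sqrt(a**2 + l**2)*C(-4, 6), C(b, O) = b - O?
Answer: 17795/13858 + 5*sqrt(30658)/13858 ≈ 1.3473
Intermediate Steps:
B(a, l) = a - 10*sqrt(a**2 + l**2) (B(a, l) = a + sqrt(a**2 + l**2)*(-4 - 1*6) = a + sqrt(a**2 + l**2)*(-4 - 6) = a + sqrt(a**2 + l**2)*(-10) = a - 10*sqrt(a**2 + l**2))
(-35763 + B(173, -27))/(-34211 + 6495) = (-35763 + (173 - 10*sqrt(173**2 + (-27)**2)))/(-34211 + 6495) = (-35763 + (173 - 10*sqrt(29929 + 729)))/(-27716) = (-35763 + (173 - 10*sqrt(30658)))*(-1/27716) = (-35590 - 10*sqrt(30658))*(-1/27716) = 17795/13858 + 5*sqrt(30658)/13858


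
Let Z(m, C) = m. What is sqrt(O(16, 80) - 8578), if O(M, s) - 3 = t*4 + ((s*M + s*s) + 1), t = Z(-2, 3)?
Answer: I*sqrt(902) ≈ 30.033*I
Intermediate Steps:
t = -2
O(M, s) = -4 + s**2 + M*s (O(M, s) = 3 + (-2*4 + ((s*M + s*s) + 1)) = 3 + (-8 + ((M*s + s**2) + 1)) = 3 + (-8 + ((s**2 + M*s) + 1)) = 3 + (-8 + (1 + s**2 + M*s)) = 3 + (-7 + s**2 + M*s) = -4 + s**2 + M*s)
sqrt(O(16, 80) - 8578) = sqrt((-4 + 80**2 + 16*80) - 8578) = sqrt((-4 + 6400 + 1280) - 8578) = sqrt(7676 - 8578) = sqrt(-902) = I*sqrt(902)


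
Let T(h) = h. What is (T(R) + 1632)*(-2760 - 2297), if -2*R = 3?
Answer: -16490877/2 ≈ -8.2454e+6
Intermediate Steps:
R = -3/2 (R = -1/2*3 = -3/2 ≈ -1.5000)
(T(R) + 1632)*(-2760 - 2297) = (-3/2 + 1632)*(-2760 - 2297) = (3261/2)*(-5057) = -16490877/2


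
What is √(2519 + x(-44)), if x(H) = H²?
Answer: 9*√55 ≈ 66.746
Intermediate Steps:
√(2519 + x(-44)) = √(2519 + (-44)²) = √(2519 + 1936) = √4455 = 9*√55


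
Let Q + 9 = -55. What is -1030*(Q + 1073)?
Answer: -1039270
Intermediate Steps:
Q = -64 (Q = -9 - 55 = -64)
-1030*(Q + 1073) = -1030*(-64 + 1073) = -1030*1009 = -1039270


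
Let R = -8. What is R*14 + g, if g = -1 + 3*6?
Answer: -95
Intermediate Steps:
g = 17 (g = -1 + 18 = 17)
R*14 + g = -8*14 + 17 = -112 + 17 = -95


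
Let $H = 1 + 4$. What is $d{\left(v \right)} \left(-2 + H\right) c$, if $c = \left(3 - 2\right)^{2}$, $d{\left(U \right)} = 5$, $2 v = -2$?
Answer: $15$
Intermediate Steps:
$v = -1$ ($v = \frac{1}{2} \left(-2\right) = -1$)
$H = 5$
$c = 1$ ($c = 1^{2} = 1$)
$d{\left(v \right)} \left(-2 + H\right) c = 5 \left(-2 + 5\right) 1 = 5 \cdot 3 \cdot 1 = 15 \cdot 1 = 15$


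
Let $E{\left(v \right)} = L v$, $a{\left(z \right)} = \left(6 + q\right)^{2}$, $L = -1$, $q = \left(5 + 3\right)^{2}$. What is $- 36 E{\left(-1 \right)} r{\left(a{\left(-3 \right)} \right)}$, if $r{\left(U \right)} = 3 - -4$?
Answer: $-252$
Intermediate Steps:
$q = 64$ ($q = 8^{2} = 64$)
$a{\left(z \right)} = 4900$ ($a{\left(z \right)} = \left(6 + 64\right)^{2} = 70^{2} = 4900$)
$r{\left(U \right)} = 7$ ($r{\left(U \right)} = 3 + 4 = 7$)
$E{\left(v \right)} = - v$
$- 36 E{\left(-1 \right)} r{\left(a{\left(-3 \right)} \right)} = - 36 \left(\left(-1\right) \left(-1\right)\right) 7 = \left(-36\right) 1 \cdot 7 = \left(-36\right) 7 = -252$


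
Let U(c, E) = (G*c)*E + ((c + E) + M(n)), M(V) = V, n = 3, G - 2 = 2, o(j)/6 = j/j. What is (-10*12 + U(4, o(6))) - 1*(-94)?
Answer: 83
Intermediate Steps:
o(j) = 6 (o(j) = 6*(j/j) = 6*1 = 6)
G = 4 (G = 2 + 2 = 4)
U(c, E) = 3 + E + c + 4*E*c (U(c, E) = (4*c)*E + ((c + E) + 3) = 4*E*c + ((E + c) + 3) = 4*E*c + (3 + E + c) = 3 + E + c + 4*E*c)
(-10*12 + U(4, o(6))) - 1*(-94) = (-10*12 + (3 + 6 + 4 + 4*6*4)) - 1*(-94) = (-120 + (3 + 6 + 4 + 96)) + 94 = (-120 + 109) + 94 = -11 + 94 = 83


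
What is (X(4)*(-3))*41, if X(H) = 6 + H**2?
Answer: -2706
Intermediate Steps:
(X(4)*(-3))*41 = ((6 + 4**2)*(-3))*41 = ((6 + 16)*(-3))*41 = (22*(-3))*41 = -66*41 = -2706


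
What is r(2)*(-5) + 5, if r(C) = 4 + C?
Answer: -25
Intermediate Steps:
r(2)*(-5) + 5 = (4 + 2)*(-5) + 5 = 6*(-5) + 5 = -30 + 5 = -25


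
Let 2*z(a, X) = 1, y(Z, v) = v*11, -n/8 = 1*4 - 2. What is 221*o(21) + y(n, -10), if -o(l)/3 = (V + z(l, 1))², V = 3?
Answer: -32927/4 ≈ -8231.8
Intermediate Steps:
n = -16 (n = -8*(1*4 - 2) = -8*(4 - 2) = -8*2 = -16)
y(Z, v) = 11*v
z(a, X) = ½ (z(a, X) = (½)*1 = ½)
o(l) = -147/4 (o(l) = -3*(3 + ½)² = -3*(7/2)² = -3*49/4 = -147/4)
221*o(21) + y(n, -10) = 221*(-147/4) + 11*(-10) = -32487/4 - 110 = -32927/4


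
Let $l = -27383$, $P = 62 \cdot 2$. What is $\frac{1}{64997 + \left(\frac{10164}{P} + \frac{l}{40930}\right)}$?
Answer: $\frac{1268830}{82573297767} \approx 1.5366 \cdot 10^{-5}$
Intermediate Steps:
$P = 124$
$\frac{1}{64997 + \left(\frac{10164}{P} + \frac{l}{40930}\right)} = \frac{1}{64997 + \left(\frac{10164}{124} - \frac{27383}{40930}\right)} = \frac{1}{64997 + \left(10164 \cdot \frac{1}{124} - \frac{27383}{40930}\right)} = \frac{1}{64997 + \left(\frac{2541}{31} - \frac{27383}{40930}\right)} = \frac{1}{64997 + \frac{103154257}{1268830}} = \frac{1}{\frac{82573297767}{1268830}} = \frac{1268830}{82573297767}$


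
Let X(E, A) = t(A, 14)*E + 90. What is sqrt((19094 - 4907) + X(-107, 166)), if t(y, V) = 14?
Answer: sqrt(12779) ≈ 113.04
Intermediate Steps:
X(E, A) = 90 + 14*E (X(E, A) = 14*E + 90 = 90 + 14*E)
sqrt((19094 - 4907) + X(-107, 166)) = sqrt((19094 - 4907) + (90 + 14*(-107))) = sqrt(14187 + (90 - 1498)) = sqrt(14187 - 1408) = sqrt(12779)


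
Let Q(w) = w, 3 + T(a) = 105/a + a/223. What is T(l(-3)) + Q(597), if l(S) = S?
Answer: 124654/223 ≈ 558.99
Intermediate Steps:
T(a) = -3 + 105/a + a/223 (T(a) = -3 + (105/a + a/223) = -3 + 105/a + a/223)
T(l(-3)) + Q(597) = (-3 + 105/(-3) + (1/223)*(-3)) + 597 = (-3 + 105*(-⅓) - 3/223) + 597 = (-3 - 35 - 3/223) + 597 = -8477/223 + 597 = 124654/223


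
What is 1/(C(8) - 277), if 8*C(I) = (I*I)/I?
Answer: -1/276 ≈ -0.0036232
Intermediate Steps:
C(I) = I/8 (C(I) = ((I*I)/I)/8 = (I²/I)/8 = I/8)
1/(C(8) - 277) = 1/((⅛)*8 - 277) = 1/(1 - 277) = 1/(-276) = -1/276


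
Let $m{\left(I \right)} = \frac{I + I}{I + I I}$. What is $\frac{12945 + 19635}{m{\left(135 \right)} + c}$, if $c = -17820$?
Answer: $- \frac{2215440}{1211759} \approx -1.8283$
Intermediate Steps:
$m{\left(I \right)} = \frac{2 I}{I + I^{2}}$
$\frac{12945 + 19635}{m{\left(135 \right)} + c} = \frac{12945 + 19635}{\frac{2}{1 + 135} - 17820} = \frac{32580}{\frac{2}{136} - 17820} = \frac{32580}{2 \cdot \frac{1}{136} - 17820} = \frac{32580}{\frac{1}{68} - 17820} = \frac{32580}{- \frac{1211759}{68}} = 32580 \left(- \frac{68}{1211759}\right) = - \frac{2215440}{1211759}$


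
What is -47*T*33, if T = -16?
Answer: 24816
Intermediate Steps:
-47*T*33 = -47*(-16)*33 = 752*33 = 24816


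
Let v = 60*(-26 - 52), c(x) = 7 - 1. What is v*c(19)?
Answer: -28080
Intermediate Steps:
c(x) = 6
v = -4680 (v = 60*(-78) = -4680)
v*c(19) = -4680*6 = -28080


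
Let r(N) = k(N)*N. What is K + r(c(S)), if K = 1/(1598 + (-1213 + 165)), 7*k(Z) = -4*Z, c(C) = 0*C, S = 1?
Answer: 1/550 ≈ 0.0018182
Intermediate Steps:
c(C) = 0
k(Z) = -4*Z/7 (k(Z) = (-4*Z)/7 = -4*Z/7)
r(N) = -4*N²/7 (r(N) = (-4*N/7)*N = -4*N²/7)
K = 1/550 (K = 1/(1598 - 1048) = 1/550 ≈ 0.0018182)
K + r(c(S)) = 1/550 - 4/7*0² = 1/550 - 4/7*0 = 1/550 + 0 = 1/550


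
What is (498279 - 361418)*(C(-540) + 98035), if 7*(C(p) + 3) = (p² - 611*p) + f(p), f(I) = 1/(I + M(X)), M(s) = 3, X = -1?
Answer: 13730467735841/537 ≈ 2.5569e+10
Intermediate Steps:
f(I) = 1/(3 + I) (f(I) = 1/(I + 3) = 1/(3 + I))
C(p) = -3 - 611*p/7 + p²/7 + 1/(7*(3 + p)) (C(p) = -3 + ((p² - 611*p) + 1/(3 + p))/7 = -3 + (p² + 1/(3 + p) - 611*p)/7 = -3 + (-611*p/7 + p²/7 + 1/(7*(3 + p))) = -3 - 611*p/7 + p²/7 + 1/(7*(3 + p)))
(498279 - 361418)*(C(-540) + 98035) = (498279 - 361418)*((1 + (3 - 540)*(-21 + (-540)² - 611*(-540)))/(7*(3 - 540)) + 98035) = 136861*((⅐)*(1 - 537*(-21 + 291600 + 329940))/(-537) + 98035) = 136861*((⅐)*(-1/537)*(1 - 537*621519) + 98035) = 136861*((⅐)*(-1/537)*(1 - 333755703) + 98035) = 136861*((⅐)*(-1/537)*(-333755702) + 98035) = 136861*(47679386/537 + 98035) = 136861*(100324181/537) = 13730467735841/537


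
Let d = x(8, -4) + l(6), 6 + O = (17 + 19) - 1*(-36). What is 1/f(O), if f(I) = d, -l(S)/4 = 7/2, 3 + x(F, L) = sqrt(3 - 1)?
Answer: -17/287 - sqrt(2)/287 ≈ -0.064161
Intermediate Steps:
x(F, L) = -3 + sqrt(2) (x(F, L) = -3 + sqrt(3 - 1) = -3 + sqrt(2))
l(S) = -14 (l(S) = -28/2 = -4*7/2 = -14)
O = 66 (O = -6 + ((17 + 19) - 1*(-36)) = -6 + (36 + 36) = -6 + 72 = 66)
d = -17 + sqrt(2) (d = (-3 + sqrt(2)) - 14 = -17 + sqrt(2) ≈ -15.586)
f(I) = -17 + sqrt(2)
1/f(O) = 1/(-17 + sqrt(2))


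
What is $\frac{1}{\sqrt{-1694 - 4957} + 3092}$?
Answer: $\frac{3092}{9567115} - \frac{3 i \sqrt{739}}{9567115} \approx 0.00032319 - 8.5244 \cdot 10^{-6} i$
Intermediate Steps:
$\frac{1}{\sqrt{-1694 - 4957} + 3092} = \frac{1}{\sqrt{-6651} + 3092} = \frac{1}{3 i \sqrt{739} + 3092} = \frac{1}{3092 + 3 i \sqrt{739}}$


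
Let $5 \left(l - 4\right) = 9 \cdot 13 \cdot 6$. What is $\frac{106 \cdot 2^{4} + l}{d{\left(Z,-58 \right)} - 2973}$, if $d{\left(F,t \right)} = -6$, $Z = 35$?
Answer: $- \frac{9202}{14895} \approx -0.61779$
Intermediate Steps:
$l = \frac{722}{5}$ ($l = 4 + \frac{9 \cdot 13 \cdot 6}{5} = 4 + \frac{117 \cdot 6}{5} = 4 + \frac{1}{5} \cdot 702 = 4 + \frac{702}{5} = \frac{722}{5} \approx 144.4$)
$\frac{106 \cdot 2^{4} + l}{d{\left(Z,-58 \right)} - 2973} = \frac{106 \cdot 2^{4} + \frac{722}{5}}{-6 - 2973} = \frac{106 \cdot 16 + \frac{722}{5}}{-2979} = \left(1696 + \frac{722}{5}\right) \left(- \frac{1}{2979}\right) = \frac{9202}{5} \left(- \frac{1}{2979}\right) = - \frac{9202}{14895}$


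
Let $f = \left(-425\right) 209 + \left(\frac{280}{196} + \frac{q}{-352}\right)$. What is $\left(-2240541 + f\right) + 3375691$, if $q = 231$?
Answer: $\frac{234376973}{224} \approx 1.0463 \cdot 10^{6}$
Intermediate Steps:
$f = - \frac{19896627}{224}$ ($f = \left(-425\right) 209 + \left(\frac{280}{196} + \frac{231}{-352}\right) = -88825 + \left(280 \cdot \frac{1}{196} + 231 \left(- \frac{1}{352}\right)\right) = -88825 + \left(\frac{10}{7} - \frac{21}{32}\right) = -88825 + \frac{173}{224} = - \frac{19896627}{224} \approx -88824.0$)
$\left(-2240541 + f\right) + 3375691 = \left(-2240541 - \frac{19896627}{224}\right) + 3375691 = - \frac{521777811}{224} + 3375691 = \frac{234376973}{224}$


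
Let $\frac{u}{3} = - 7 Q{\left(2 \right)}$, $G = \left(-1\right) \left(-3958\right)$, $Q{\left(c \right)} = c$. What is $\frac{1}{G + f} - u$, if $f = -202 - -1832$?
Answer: $\frac{234697}{5588} \approx 42.0$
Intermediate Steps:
$G = 3958$
$f = 1630$ ($f = -202 + 1832 = 1630$)
$u = -42$ ($u = 3 \left(\left(-7\right) 2\right) = 3 \left(-14\right) = -42$)
$\frac{1}{G + f} - u = \frac{1}{3958 + 1630} - -42 = \frac{1}{5588} + 42 = \frac{234697}{5588}$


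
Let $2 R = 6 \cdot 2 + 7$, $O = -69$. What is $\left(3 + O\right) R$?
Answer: $-627$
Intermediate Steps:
$R = \frac{19}{2}$ ($R = \frac{6 \cdot 2 + 7}{2} = \frac{12 + 7}{2} = \frac{1}{2} \cdot 19 = \frac{19}{2} \approx 9.5$)
$\left(3 + O\right) R = \left(3 - 69\right) \frac{19}{2} = \left(-66\right) \frac{19}{2} = -627$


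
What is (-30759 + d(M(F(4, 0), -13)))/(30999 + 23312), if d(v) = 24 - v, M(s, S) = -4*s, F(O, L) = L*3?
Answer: -30735/54311 ≈ -0.56591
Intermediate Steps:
F(O, L) = 3*L
(-30759 + d(M(F(4, 0), -13)))/(30999 + 23312) = (-30759 + (24 - (-4)*3*0))/(30999 + 23312) = (-30759 + (24 - (-4)*0))/54311 = (-30759 + (24 - 1*0))*(1/54311) = (-30759 + (24 + 0))*(1/54311) = (-30759 + 24)*(1/54311) = -30735*1/54311 = -30735/54311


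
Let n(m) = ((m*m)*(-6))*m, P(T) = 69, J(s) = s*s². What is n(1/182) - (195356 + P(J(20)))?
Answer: -589066450703/3014284 ≈ -1.9543e+5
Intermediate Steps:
J(s) = s³
n(m) = -6*m³ (n(m) = (m²*(-6))*m = (-6*m²)*m = -6*m³)
n(1/182) - (195356 + P(J(20))) = -6*(1/182)³ - (195356 + 69) = -6*(1/182)³ - 1*195425 = -6*1/6028568 - 195425 = -3/3014284 - 195425 = -589066450703/3014284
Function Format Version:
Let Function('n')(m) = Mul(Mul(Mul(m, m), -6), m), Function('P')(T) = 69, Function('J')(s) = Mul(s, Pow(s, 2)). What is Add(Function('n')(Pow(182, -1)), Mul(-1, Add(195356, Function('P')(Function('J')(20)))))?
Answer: Rational(-589066450703, 3014284) ≈ -1.9543e+5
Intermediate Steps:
Function('J')(s) = Pow(s, 3)
Function('n')(m) = Mul(-6, Pow(m, 3)) (Function('n')(m) = Mul(Mul(Pow(m, 2), -6), m) = Mul(Mul(-6, Pow(m, 2)), m) = Mul(-6, Pow(m, 3)))
Add(Function('n')(Pow(182, -1)), Mul(-1, Add(195356, Function('P')(Function('J')(20))))) = Add(Mul(-6, Pow(Pow(182, -1), 3)), Mul(-1, Add(195356, 69))) = Add(Mul(-6, Pow(Rational(1, 182), 3)), Mul(-1, 195425)) = Add(Mul(-6, Rational(1, 6028568)), -195425) = Add(Rational(-3, 3014284), -195425) = Rational(-589066450703, 3014284)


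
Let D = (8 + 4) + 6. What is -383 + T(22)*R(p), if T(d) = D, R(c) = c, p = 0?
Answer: -383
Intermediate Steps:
D = 18 (D = 12 + 6 = 18)
T(d) = 18
-383 + T(22)*R(p) = -383 + 18*0 = -383 + 0 = -383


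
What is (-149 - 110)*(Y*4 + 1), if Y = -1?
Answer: 777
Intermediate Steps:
(-149 - 110)*(Y*4 + 1) = (-149 - 110)*(-1*4 + 1) = -259*(-4 + 1) = -259*(-3) = 777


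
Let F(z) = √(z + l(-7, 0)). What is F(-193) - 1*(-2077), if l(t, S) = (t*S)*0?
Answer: 2077 + I*√193 ≈ 2077.0 + 13.892*I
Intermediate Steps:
l(t, S) = 0 (l(t, S) = (S*t)*0 = 0)
F(z) = √z (F(z) = √(z + 0) = √z)
F(-193) - 1*(-2077) = √(-193) - 1*(-2077) = I*√193 + 2077 = 2077 + I*√193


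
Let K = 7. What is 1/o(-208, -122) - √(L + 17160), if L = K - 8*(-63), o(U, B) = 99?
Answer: 1/99 - √17671 ≈ -132.92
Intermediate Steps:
L = 511 (L = 7 - 8*(-63) = 7 + 504 = 511)
1/o(-208, -122) - √(L + 17160) = 1/99 - √(511 + 17160) = 1/99 - √17671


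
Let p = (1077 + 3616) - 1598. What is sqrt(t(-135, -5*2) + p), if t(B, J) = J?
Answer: sqrt(3085) ≈ 55.543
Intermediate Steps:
p = 3095 (p = 4693 - 1598 = 3095)
sqrt(t(-135, -5*2) + p) = sqrt(-5*2 + 3095) = sqrt(-10 + 3095) = sqrt(3085)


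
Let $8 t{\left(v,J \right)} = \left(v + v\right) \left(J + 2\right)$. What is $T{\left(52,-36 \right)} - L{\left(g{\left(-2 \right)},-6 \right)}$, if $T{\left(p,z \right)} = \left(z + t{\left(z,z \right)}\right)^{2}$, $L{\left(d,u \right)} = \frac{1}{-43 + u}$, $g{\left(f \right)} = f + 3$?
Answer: $\frac{3572101}{49} \approx 72900.0$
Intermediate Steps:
$g{\left(f \right)} = 3 + f$
$t{\left(v,J \right)} = \frac{v \left(2 + J\right)}{4}$ ($t{\left(v,J \right)} = \frac{\left(v + v\right) \left(J + 2\right)}{8} = \frac{2 v \left(2 + J\right)}{8} = \frac{v \left(2 + J\right)}{4}$)
$T{\left(p,z \right)} = \left(z + \frac{z \left(2 + z\right)}{4}\right)^{2}$
$T{\left(52,-36 \right)} - L{\left(g{\left(-2 \right)},-6 \right)} = \frac{\left(-36\right)^{2} \left(6 - 36\right)^{2}}{16} - \frac{1}{-43 - 6} = \frac{1}{16} \cdot 1296 \left(-30\right)^{2} - \frac{1}{-49} = \frac{1}{16} \cdot 1296 \cdot 900 - - \frac{1}{49} = 72900 + \frac{1}{49} = \frac{3572101}{49}$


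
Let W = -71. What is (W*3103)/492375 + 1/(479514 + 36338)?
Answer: -113648409301/253992628500 ≈ -0.44745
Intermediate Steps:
(W*3103)/492375 + 1/(479514 + 36338) = -71*3103/492375 + 1/(479514 + 36338) = -220313*1/492375 + 1/515852 = -220313/492375 + 1/515852 = -113648409301/253992628500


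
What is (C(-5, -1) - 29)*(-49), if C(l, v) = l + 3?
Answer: 1519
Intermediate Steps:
C(l, v) = 3 + l
(C(-5, -1) - 29)*(-49) = ((3 - 5) - 29)*(-49) = (-2 - 29)*(-49) = -31*(-49) = 1519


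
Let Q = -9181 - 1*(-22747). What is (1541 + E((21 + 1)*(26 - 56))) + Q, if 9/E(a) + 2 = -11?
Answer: 196382/13 ≈ 15106.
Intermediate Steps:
E(a) = -9/13 (E(a) = 9/(-2 - 11) = 9/(-13) = 9*(-1/13) = -9/13)
Q = 13566 (Q = -9181 + 22747 = 13566)
(1541 + E((21 + 1)*(26 - 56))) + Q = (1541 - 9/13) + 13566 = 20024/13 + 13566 = 196382/13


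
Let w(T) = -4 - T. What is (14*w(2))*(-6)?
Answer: 504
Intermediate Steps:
(14*w(2))*(-6) = (14*(-4 - 1*2))*(-6) = (14*(-4 - 2))*(-6) = (14*(-6))*(-6) = -84*(-6) = 504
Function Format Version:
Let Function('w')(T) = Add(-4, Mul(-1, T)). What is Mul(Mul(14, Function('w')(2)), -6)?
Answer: 504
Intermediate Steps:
Mul(Mul(14, Function('w')(2)), -6) = Mul(Mul(14, Add(-4, Mul(-1, 2))), -6) = Mul(Mul(14, Add(-4, -2)), -6) = Mul(Mul(14, -6), -6) = Mul(-84, -6) = 504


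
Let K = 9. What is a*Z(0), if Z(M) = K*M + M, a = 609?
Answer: 0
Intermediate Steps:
Z(M) = 10*M (Z(M) = 9*M + M = 10*M)
a*Z(0) = 609*(10*0) = 609*0 = 0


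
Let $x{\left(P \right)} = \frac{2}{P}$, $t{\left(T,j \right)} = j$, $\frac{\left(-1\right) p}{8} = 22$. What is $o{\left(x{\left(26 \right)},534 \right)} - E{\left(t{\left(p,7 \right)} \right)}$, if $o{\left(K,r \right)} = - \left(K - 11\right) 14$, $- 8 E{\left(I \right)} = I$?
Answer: $\frac{15995}{104} \approx 153.8$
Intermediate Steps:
$p = -176$ ($p = \left(-8\right) 22 = -176$)
$E{\left(I \right)} = - \frac{I}{8}$
$o{\left(K,r \right)} = 154 - 14 K$ ($o{\left(K,r \right)} = - \left(-11 + K\right) 14 = - (-154 + 14 K) = 154 - 14 K$)
$o{\left(x{\left(26 \right)},534 \right)} - E{\left(t{\left(p,7 \right)} \right)} = \left(154 - 14 \cdot \frac{2}{26}\right) - \left(- \frac{1}{8}\right) 7 = \left(154 - 14 \cdot 2 \cdot \frac{1}{26}\right) - - \frac{7}{8} = \left(154 - \frac{14}{13}\right) + \frac{7}{8} = \frac{1988}{13} + \frac{7}{8} = \frac{15995}{104}$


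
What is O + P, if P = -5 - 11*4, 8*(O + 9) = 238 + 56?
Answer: -85/4 ≈ -21.250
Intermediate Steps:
O = 111/4 (O = -9 + (238 + 56)/8 = -9 + (⅛)*294 = -9 + 147/4 = 111/4 ≈ 27.750)
P = -49 (P = -5 - 44 = -49)
O + P = 111/4 - 49 = -85/4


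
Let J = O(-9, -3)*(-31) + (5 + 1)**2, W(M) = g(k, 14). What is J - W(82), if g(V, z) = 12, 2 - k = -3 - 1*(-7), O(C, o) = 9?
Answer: -255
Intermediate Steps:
k = -2 (k = 2 - (-3 - 1*(-7)) = 2 - (-3 + 7) = 2 - 1*4 = 2 - 4 = -2)
W(M) = 12
J = -243 (J = 9*(-31) + (5 + 1)**2 = -279 + 6**2 = -279 + 36 = -243)
J - W(82) = -243 - 1*12 = -243 - 12 = -255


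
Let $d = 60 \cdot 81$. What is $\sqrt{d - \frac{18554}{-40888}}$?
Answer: $\frac{\sqrt{507865334987}}{10222} \approx 69.717$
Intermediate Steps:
$d = 4860$
$\sqrt{d - \frac{18554}{-40888}} = \sqrt{4860 - \frac{18554}{-40888}} = \sqrt{4860 - - \frac{9277}{20444}} = \sqrt{4860 + \frac{9277}{20444}} = \sqrt{\frac{99367117}{20444}} = \frac{\sqrt{507865334987}}{10222}$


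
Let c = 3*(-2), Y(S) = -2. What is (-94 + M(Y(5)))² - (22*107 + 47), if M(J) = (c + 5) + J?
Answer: 7008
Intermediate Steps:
c = -6
M(J) = -1 + J (M(J) = (-6 + 5) + J = -1 + J)
(-94 + M(Y(5)))² - (22*107 + 47) = (-94 + (-1 - 2))² - (22*107 + 47) = (-94 - 3)² - (2354 + 47) = (-97)² - 1*2401 = 9409 - 2401 = 7008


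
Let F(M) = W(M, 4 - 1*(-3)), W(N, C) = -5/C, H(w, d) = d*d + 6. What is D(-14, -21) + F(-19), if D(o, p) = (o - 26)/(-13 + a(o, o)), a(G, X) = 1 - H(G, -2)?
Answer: 85/77 ≈ 1.1039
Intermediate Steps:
H(w, d) = 6 + d² (H(w, d) = d² + 6 = 6 + d²)
F(M) = -5/7 (F(M) = -5/(4 - 1*(-3)) = -5/(4 + 3) = -5/7)
a(G, X) = -9 (a(G, X) = 1 - (6 + (-2)²) = 1 - (6 + 4) = 1 - 1*10 = 1 - 10 = -9)
D(o, p) = 13/11 - o/22 (D(o, p) = (o - 26)/(-13 - 9) = (-26 + o)/(-22) = (-26 + o)*(-1/22) = 13/11 - o/22)
D(-14, -21) + F(-19) = (13/11 - 1/22*(-14)) - 5/7 = (13/11 + 7/11) - 5/7 = 20/11 - 5/7 = 85/77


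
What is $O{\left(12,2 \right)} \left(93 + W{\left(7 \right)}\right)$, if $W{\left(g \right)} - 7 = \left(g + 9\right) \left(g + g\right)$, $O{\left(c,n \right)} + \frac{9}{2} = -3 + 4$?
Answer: $-1134$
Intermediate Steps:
$O{\left(c,n \right)} = - \frac{7}{2}$ ($O{\left(c,n \right)} = - \frac{9}{2} + \left(-3 + 4\right) = - \frac{9}{2} + 1 = - \frac{7}{2}$)
$W{\left(g \right)} = 7 + 2 g \left(9 + g\right)$ ($W{\left(g \right)} = 7 + \left(g + 9\right) \left(g + g\right) = 7 + \left(9 + g\right) 2 g = 7 + 2 g \left(9 + g\right)$)
$O{\left(12,2 \right)} \left(93 + W{\left(7 \right)}\right) = - \frac{7 \left(93 + \left(7 + 2 \cdot 7^{2} + 18 \cdot 7\right)\right)}{2} = - \frac{7 \left(93 + \left(7 + 2 \cdot 49 + 126\right)\right)}{2} = - \frac{7 \left(93 + \left(7 + 98 + 126\right)\right)}{2} = - \frac{7 \left(93 + 231\right)}{2} = \left(- \frac{7}{2}\right) 324 = -1134$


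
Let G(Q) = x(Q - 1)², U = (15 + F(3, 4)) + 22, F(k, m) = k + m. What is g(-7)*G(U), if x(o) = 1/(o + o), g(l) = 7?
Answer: 7/7396 ≈ 0.00094646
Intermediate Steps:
x(o) = 1/(2*o)
U = 44 (U = (15 + (3 + 4)) + 22 = (15 + 7) + 22 = 22 + 22 = 44)
G(Q) = 1/(4*(-1 + Q)²) (G(Q) = (1/(2*(Q - 1)))² = (1/(2*(-1 + Q)))² = 1/(4*(-1 + Q)²))
g(-7)*G(U) = 7*(1/(4*(-1 + 44)²)) = 7*((¼)/43²) = 7*((¼)*(1/1849)) = 7*(1/7396) = 7/7396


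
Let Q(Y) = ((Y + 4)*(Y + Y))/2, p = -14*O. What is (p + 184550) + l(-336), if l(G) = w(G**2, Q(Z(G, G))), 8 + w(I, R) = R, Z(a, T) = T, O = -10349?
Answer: 440980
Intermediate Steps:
p = 144886 (p = -14*(-10349) = 144886)
Q(Y) = Y*(4 + Y) (Q(Y) = ((4 + Y)*(2*Y))*(1/2) = (2*Y*(4 + Y))*(1/2) = Y*(4 + Y))
w(I, R) = -8 + R
l(G) = -8 + G*(4 + G)
(p + 184550) + l(-336) = (144886 + 184550) + (-8 - 336*(4 - 336)) = 329436 + (-8 - 336*(-332)) = 329436 + (-8 + 111552) = 329436 + 111544 = 440980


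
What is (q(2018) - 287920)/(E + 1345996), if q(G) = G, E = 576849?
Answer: -285902/1922845 ≈ -0.14869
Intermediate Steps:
(q(2018) - 287920)/(E + 1345996) = (2018 - 287920)/(576849 + 1345996) = -285902/1922845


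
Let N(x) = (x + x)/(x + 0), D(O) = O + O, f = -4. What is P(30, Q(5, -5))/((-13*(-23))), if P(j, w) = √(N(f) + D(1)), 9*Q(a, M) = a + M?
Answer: 2/299 ≈ 0.0066890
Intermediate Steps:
D(O) = 2*O
N(x) = 2 (N(x) = (2*x)/x = 2)
Q(a, M) = M/9 + a/9 (Q(a, M) = (a + M)/9 = (M + a)/9 = M/9 + a/9)
P(j, w) = 2 (P(j, w) = √(2 + 2*1) = √(2 + 2) = √4 = 2)
P(30, Q(5, -5))/((-13*(-23))) = 2/((-13*(-23))) = 2/299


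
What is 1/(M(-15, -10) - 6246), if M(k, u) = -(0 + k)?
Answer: -1/6231 ≈ -0.00016049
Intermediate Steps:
M(k, u) = -k
1/(M(-15, -10) - 6246) = 1/(-1*(-15) - 6246) = 1/(15 - 6246) = 1/(-6231) = -1/6231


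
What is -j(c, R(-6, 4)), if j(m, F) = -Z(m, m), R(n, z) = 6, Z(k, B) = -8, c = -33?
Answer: -8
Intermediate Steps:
j(m, F) = 8 (j(m, F) = -1*(-8) = 8)
-j(c, R(-6, 4)) = -1*8 = -8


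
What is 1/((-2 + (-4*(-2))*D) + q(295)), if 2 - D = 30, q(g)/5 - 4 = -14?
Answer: -1/276 ≈ -0.0036232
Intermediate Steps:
q(g) = -50 (q(g) = 20 + 5*(-14) = 20 - 70 = -50)
D = -28 (D = 2 - 1*30 = 2 - 30 = -28)
1/((-2 + (-4*(-2))*D) + q(295)) = 1/((-2 - 4*(-2)*(-28)) - 50) = 1/((-2 + 8*(-28)) - 50) = 1/((-2 - 224) - 50) = 1/(-226 - 50) = 1/(-276) = -1/276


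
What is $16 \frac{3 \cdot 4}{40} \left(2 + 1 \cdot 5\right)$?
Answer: $\frac{168}{5} \approx 33.6$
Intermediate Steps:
$16 \frac{3 \cdot 4}{40} \left(2 + 1 \cdot 5\right) = 16 \cdot 12 \cdot \frac{1}{40} \left(2 + 5\right) = 16 \cdot \frac{3}{10} \cdot 7 = \frac{24}{5} \cdot 7 = \frac{168}{5}$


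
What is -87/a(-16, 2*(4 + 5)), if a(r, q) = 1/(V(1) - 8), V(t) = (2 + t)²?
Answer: -87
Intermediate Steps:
a(r, q) = 1 (a(r, q) = 1/((2 + 1)² - 8) = 1/(3² - 8) = 1/(9 - 8) = 1/1 = 1)
-87/a(-16, 2*(4 + 5)) = -87/1 = -87*1 = -87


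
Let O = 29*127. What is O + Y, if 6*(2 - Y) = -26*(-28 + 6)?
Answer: 10769/3 ≈ 3589.7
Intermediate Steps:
Y = -280/3 (Y = 2 - (-13)*(-28 + 6)/3 = 2 - (-13)*(-22)/3 = 2 - 1/6*572 = 2 - 286/3 = -280/3 ≈ -93.333)
O = 3683
O + Y = 3683 - 280/3 = 10769/3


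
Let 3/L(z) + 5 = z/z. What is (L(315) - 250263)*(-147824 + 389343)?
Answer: -241773802545/4 ≈ -6.0443e+10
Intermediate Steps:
L(z) = -3/4 (L(z) = 3/(-5 + z/z) = 3/(-5 + 1) = 3/(-4) = 3*(-1/4) = -3/4)
(L(315) - 250263)*(-147824 + 389343) = (-3/4 - 250263)*(-147824 + 389343) = -1001055/4*241519 = -241773802545/4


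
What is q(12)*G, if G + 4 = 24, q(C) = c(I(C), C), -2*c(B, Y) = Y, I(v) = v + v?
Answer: -120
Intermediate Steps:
I(v) = 2*v
c(B, Y) = -Y/2
q(C) = -C/2
G = 20 (G = -4 + 24 = 20)
q(12)*G = -½*12*20 = -6*20 = -120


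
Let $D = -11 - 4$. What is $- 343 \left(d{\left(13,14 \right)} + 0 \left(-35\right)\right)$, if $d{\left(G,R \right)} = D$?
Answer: $5145$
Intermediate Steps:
$D = -15$ ($D = -11 - 4 = -15$)
$d{\left(G,R \right)} = -15$
$- 343 \left(d{\left(13,14 \right)} + 0 \left(-35\right)\right) = - 343 \left(-15 + 0 \left(-35\right)\right) = - 343 \left(-15 + 0\right) = \left(-343\right) \left(-15\right) = 5145$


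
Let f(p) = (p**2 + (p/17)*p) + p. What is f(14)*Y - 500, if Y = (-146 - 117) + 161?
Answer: -23096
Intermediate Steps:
Y = -102 (Y = -263 + 161 = -102)
f(p) = p + 18*p**2/17 (f(p) = (p**2 + (p*(1/17))*p) + p = (p**2 + (p/17)*p) + p = (p**2 + p**2/17) + p = 18*p**2/17 + p = p + 18*p**2/17)
f(14)*Y - 500 = ((1/17)*14*(17 + 18*14))*(-102) - 500 = ((1/17)*14*(17 + 252))*(-102) - 500 = ((1/17)*14*269)*(-102) - 500 = (3766/17)*(-102) - 500 = -22596 - 500 = -23096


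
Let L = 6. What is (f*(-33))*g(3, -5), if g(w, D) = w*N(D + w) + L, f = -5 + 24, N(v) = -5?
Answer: 5643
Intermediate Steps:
f = 19
g(w, D) = 6 - 5*w (g(w, D) = w*(-5) + 6 = -5*w + 6 = 6 - 5*w)
(f*(-33))*g(3, -5) = (19*(-33))*(6 - 5*3) = -627*(6 - 15) = -627*(-9) = 5643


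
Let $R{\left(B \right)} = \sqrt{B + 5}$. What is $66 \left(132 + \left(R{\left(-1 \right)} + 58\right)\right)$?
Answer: $12672$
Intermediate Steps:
$R{\left(B \right)} = \sqrt{5 + B}$
$66 \left(132 + \left(R{\left(-1 \right)} + 58\right)\right) = 66 \left(132 + \left(\sqrt{5 - 1} + 58\right)\right) = 66 \left(132 + \left(\sqrt{4} + 58\right)\right) = 66 \left(132 + \left(2 + 58\right)\right) = 66 \left(132 + 60\right) = 66 \cdot 192 = 12672$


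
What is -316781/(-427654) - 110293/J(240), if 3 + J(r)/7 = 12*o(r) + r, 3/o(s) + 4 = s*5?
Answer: -6972924611377/106080430008 ≈ -65.732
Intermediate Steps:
o(s) = 3/(-4 + 5*s) (o(s) = 3/(-4 + s*5) = 3/(-4 + 5*s))
J(r) = -21 + 7*r + 252/(-4 + 5*r) (J(r) = -21 + 7*(12*(3/(-4 + 5*r)) + r) = -21 + 7*(36/(-4 + 5*r) + r) = -21 + 7*(r + 36/(-4 + 5*r)) = -21 + (7*r + 252/(-4 + 5*r)) = -21 + 7*r + 252/(-4 + 5*r))
-316781/(-427654) - 110293/J(240) = -316781/(-427654) - 110293*(-4 + 5*240)/(7*(48 - 19*240 + 5*240²)) = -316781*(-1/427654) - 110293*(-4 + 1200)/(7*(48 - 4560 + 5*57600)) = 316781/427654 - 110293*1196/(7*(48 - 4560 + 288000)) = 316781/427654 - 110293/(7*(1/1196)*283488) = 316781/427654 - 110293/496104/299 = 316781/427654 - 110293*299/496104 = 316781/427654 - 32977607/496104 = -6972924611377/106080430008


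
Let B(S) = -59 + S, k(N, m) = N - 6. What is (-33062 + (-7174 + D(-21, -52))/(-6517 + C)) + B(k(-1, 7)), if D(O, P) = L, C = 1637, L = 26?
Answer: -40414373/1220 ≈ -33127.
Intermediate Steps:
k(N, m) = -6 + N
D(O, P) = 26
(-33062 + (-7174 + D(-21, -52))/(-6517 + C)) + B(k(-1, 7)) = (-33062 + (-7174 + 26)/(-6517 + 1637)) + (-59 + (-6 - 1)) = (-33062 - 7148/(-4880)) + (-59 - 7) = (-33062 - 7148*(-1/4880)) - 66 = (-33062 + 1787/1220) - 66 = -40333853/1220 - 66 = -40414373/1220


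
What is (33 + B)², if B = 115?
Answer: 21904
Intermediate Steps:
(33 + B)² = (33 + 115)² = 148² = 21904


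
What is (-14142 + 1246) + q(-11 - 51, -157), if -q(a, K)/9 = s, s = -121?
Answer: -11807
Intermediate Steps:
q(a, K) = 1089 (q(a, K) = -9*(-121) = 1089)
(-14142 + 1246) + q(-11 - 51, -157) = (-14142 + 1246) + 1089 = -12896 + 1089 = -11807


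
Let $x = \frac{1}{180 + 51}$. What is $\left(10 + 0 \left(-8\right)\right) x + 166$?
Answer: $\frac{38356}{231} \approx 166.04$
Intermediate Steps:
$x = \frac{1}{231} \approx 0.004329$
$\left(10 + 0 \left(-8\right)\right) x + 166 = \left(10 + 0 \left(-8\right)\right) \frac{1}{231} + 166 = \left(10 + 0\right) \frac{1}{231} + 166 = 10 \cdot \frac{1}{231} + 166 = \frac{10}{231} + 166 = \frac{38356}{231}$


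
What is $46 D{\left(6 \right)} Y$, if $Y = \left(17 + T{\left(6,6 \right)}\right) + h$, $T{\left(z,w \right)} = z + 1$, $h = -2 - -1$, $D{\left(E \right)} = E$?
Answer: $6348$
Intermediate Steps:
$h = -1$ ($h = -2 + 1 = -1$)
$T{\left(z,w \right)} = 1 + z$
$Y = 23$ ($Y = \left(17 + \left(1 + 6\right)\right) - 1 = \left(17 + 7\right) - 1 = 24 - 1 = 23$)
$46 D{\left(6 \right)} Y = 46 \cdot 6 \cdot 23 = 276 \cdot 23 = 6348$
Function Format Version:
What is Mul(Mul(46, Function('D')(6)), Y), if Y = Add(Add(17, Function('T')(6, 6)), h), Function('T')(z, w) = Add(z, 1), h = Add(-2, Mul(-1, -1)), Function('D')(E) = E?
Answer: 6348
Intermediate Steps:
h = -1 (h = Add(-2, 1) = -1)
Function('T')(z, w) = Add(1, z)
Y = 23 (Y = Add(Add(17, Add(1, 6)), -1) = Add(Add(17, 7), -1) = Add(24, -1) = 23)
Mul(Mul(46, Function('D')(6)), Y) = Mul(Mul(46, 6), 23) = Mul(276, 23) = 6348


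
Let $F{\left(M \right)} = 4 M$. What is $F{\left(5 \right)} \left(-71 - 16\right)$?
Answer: $-1740$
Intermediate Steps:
$F{\left(5 \right)} \left(-71 - 16\right) = 4 \cdot 5 \left(-71 - 16\right) = 20 \left(-87\right) = -1740$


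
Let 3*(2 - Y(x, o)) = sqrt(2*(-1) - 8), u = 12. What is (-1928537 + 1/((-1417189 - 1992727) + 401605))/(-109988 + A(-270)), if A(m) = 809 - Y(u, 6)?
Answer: 5700858798705520032/322744891365515149 + 17404917213024*I*sqrt(10)/322744891365515149 ≈ 17.664 + 0.00017053*I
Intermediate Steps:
Y(x, o) = 2 - I*sqrt(10)/3 (Y(x, o) = 2 - sqrt(2*(-1) - 8)/3 = 2 - sqrt(-2 - 8)/3 = 2 - I*sqrt(10)/3)
A(m) = 807 + I*sqrt(10)/3 (A(m) = 809 - (2 - I*sqrt(10)/3) = 809 + (-2 + I*sqrt(10)/3) = 807 + I*sqrt(10)/3)
(-1928537 + 1/((-1417189 - 1992727) + 401605))/(-109988 + A(-270)) = (-1928537 + 1/((-1417189 - 1992727) + 401605))/(-109988 + (807 + I*sqrt(10)/3)) = (-1928537 + 1/(-3409916 + 401605))/(-109181 + I*sqrt(10)/3) = (-1928537 + 1/(-3008311))/(-109181 + I*sqrt(10)/3) = (-1928537 - 1/3008311)/(-109181 + I*sqrt(10)/3) = -5801639071008/(3008311*(-109181 + I*sqrt(10)/3))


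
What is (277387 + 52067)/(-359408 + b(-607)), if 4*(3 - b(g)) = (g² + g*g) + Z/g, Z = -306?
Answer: -199978578/329983183 ≈ -0.60603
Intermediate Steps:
b(g) = 3 - g²/2 + 153/(2*g) (b(g) = 3 - ((g² + g*g) - 306/g)/4 = 3 - ((g² + g²) - 306/g)/4 = 3 - (2*g² - 306/g)/4 = 3 - (-306/g + 2*g²)/4 = 3 + (-g²/2 + 153/(2*g)) = 3 - g²/2 + 153/(2*g))
(277387 + 52067)/(-359408 + b(-607)) = (277387 + 52067)/(-359408 + (½)*(153 - 607*(6 - 1*(-607)²))/(-607)) = 329454/(-359408 + (½)*(-1/607)*(153 - 607*(6 - 1*368449))) = 329454/(-359408 + (½)*(-1/607)*(153 - 607*(6 - 368449))) = 329454/(-359408 + (½)*(-1/607)*(153 - 607*(-368443))) = 329454/(-359408 + (½)*(-1/607)*(153 + 223644901)) = 329454/(-359408 + (½)*(-1/607)*223645054) = 329454/(-359408 - 111822527/607) = 329454/(-329983183/607) = 329454*(-607/329983183) = -199978578/329983183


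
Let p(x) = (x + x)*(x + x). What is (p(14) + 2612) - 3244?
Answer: 152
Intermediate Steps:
p(x) = 4*x**2 (p(x) = (2*x)*(2*x) = 4*x**2)
(p(14) + 2612) - 3244 = (4*14**2 + 2612) - 3244 = (4*196 + 2612) - 3244 = (784 + 2612) - 3244 = 3396 - 3244 = 152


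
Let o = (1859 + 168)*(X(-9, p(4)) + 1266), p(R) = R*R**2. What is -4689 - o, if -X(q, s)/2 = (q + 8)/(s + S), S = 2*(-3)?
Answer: -74557286/29 ≈ -2.5709e+6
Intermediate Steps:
S = -6
p(R) = R**3
X(q, s) = -2*(8 + q)/(-6 + s) (X(q, s) = -2*(q + 8)/(s - 6) = -2*(8 + q)/(-6 + s))
o = 74421305/29 (o = (1859 + 168)*(2*(-8 - 1*(-9))/(-6 + 4**3) + 1266) = 2027*(2*(-8 + 9)/(-6 + 64) + 1266) = 2027*(2*1/58 + 1266) = 2027*(2*(1/58)*1 + 1266) = 2027*(1/29 + 1266) = 2027*(36715/29) = 74421305/29 ≈ 2.5663e+6)
-4689 - o = -4689 - 1*74421305/29 = -4689 - 74421305/29 = -74557286/29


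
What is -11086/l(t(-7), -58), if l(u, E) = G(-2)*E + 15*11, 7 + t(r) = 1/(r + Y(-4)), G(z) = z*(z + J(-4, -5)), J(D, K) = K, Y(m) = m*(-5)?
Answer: 11086/647 ≈ 17.134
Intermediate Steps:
Y(m) = -5*m
G(z) = z*(-5 + z) (G(z) = z*(z - 5) = z*(-5 + z))
t(r) = -7 + 1/(20 + r) (t(r) = -7 + 1/(r - 5*(-4)) = -7 + 1/(r + 20) = -7 + 1/(20 + r))
l(u, E) = 165 + 14*E (l(u, E) = (-2*(-5 - 2))*E + 15*11 = (-2*(-7))*E + 165 = 14*E + 165 = 165 + 14*E)
-11086/l(t(-7), -58) = -11086/(165 + 14*(-58)) = -11086/(165 - 812) = -11086/(-647) = -11086*(-1/647) = 11086/647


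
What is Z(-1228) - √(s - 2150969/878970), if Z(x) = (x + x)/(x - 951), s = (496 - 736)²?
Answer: 2456/2179 - √44499193190618070/878970 ≈ -238.87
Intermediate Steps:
s = 57600 (s = (-240)² = 57600)
Z(x) = 2*x/(-951 + x) (Z(x) = (2*x)/(-951 + x) = 2*x/(-951 + x))
Z(-1228) - √(s - 2150969/878970) = 2*(-1228)/(-951 - 1228) - √(57600 - 2150969/878970) = 2*(-1228)/(-2179) - √(57600 - 2150969*1/878970) = 2*(-1228)*(-1/2179) - √(57600 - 2150969/878970) = 2456/2179 - √(50626521031/878970) = 2456/2179 - √44499193190618070/878970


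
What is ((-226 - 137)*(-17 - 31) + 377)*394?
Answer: 7013594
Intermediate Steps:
((-226 - 137)*(-17 - 31) + 377)*394 = (-363*(-48) + 377)*394 = (17424 + 377)*394 = 17801*394 = 7013594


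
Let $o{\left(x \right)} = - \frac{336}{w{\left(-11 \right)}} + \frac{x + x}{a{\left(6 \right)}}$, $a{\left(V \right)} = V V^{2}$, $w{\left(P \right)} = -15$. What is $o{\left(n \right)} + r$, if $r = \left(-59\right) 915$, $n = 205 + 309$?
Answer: $- \frac{14568617}{270} \approx -53958.0$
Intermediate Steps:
$a{\left(V \right)} = V^{3}$
$n = 514$
$o{\left(x \right)} = \frac{112}{5} + \frac{x}{108}$ ($o{\left(x \right)} = - \frac{336}{-15} + \frac{x + x}{6^{3}} = \left(-336\right) \left(- \frac{1}{15}\right) + \frac{2 x}{216} = \frac{112}{5} + 2 x \frac{1}{216} = \frac{112}{5} + \frac{x}{108}$)
$r = -53985$
$o{\left(n \right)} + r = \left(\frac{112}{5} + \frac{1}{108} \cdot 514\right) - 53985 = \left(\frac{112}{5} + \frac{257}{54}\right) - 53985 = \frac{7333}{270} - 53985 = - \frac{14568617}{270}$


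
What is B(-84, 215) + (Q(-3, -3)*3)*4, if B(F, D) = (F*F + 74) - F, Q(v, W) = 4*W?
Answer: 7070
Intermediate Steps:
B(F, D) = 74 + F**2 - F (B(F, D) = (F**2 + 74) - F = (74 + F**2) - F = 74 + F**2 - F)
B(-84, 215) + (Q(-3, -3)*3)*4 = (74 + (-84)**2 - 1*(-84)) + ((4*(-3))*3)*4 = (74 + 7056 + 84) - 12*3*4 = 7214 - 36*4 = 7214 - 144 = 7070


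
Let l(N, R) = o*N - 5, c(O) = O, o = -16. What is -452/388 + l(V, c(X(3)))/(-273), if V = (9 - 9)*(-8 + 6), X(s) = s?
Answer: -30364/26481 ≈ -1.1466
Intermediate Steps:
V = 0 (V = 0*(-2) = 0)
l(N, R) = -5 - 16*N (l(N, R) = -16*N - 5 = -5 - 16*N)
-452/388 + l(V, c(X(3)))/(-273) = -452/388 + (-5 - 16*0)/(-273) = -452*1/388 + (-5 + 0)*(-1/273) = -113/97 - 5*(-1/273) = -113/97 + 5/273 = -30364/26481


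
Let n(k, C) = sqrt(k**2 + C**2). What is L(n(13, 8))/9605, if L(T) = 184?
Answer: 184/9605 ≈ 0.019157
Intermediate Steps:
n(k, C) = sqrt(C**2 + k**2)
L(n(13, 8))/9605 = 184/9605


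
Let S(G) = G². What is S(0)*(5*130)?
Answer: 0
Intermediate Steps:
S(0)*(5*130) = 0²*(5*130) = 0*650 = 0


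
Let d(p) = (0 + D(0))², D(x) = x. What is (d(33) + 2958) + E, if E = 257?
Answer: 3215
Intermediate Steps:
d(p) = 0 (d(p) = (0 + 0)² = 0² = 0)
(d(33) + 2958) + E = (0 + 2958) + 257 = 2958 + 257 = 3215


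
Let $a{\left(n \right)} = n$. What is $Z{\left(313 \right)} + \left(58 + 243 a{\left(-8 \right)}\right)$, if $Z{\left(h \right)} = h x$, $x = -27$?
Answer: $-10337$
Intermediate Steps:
$Z{\left(h \right)} = - 27 h$ ($Z{\left(h \right)} = h \left(-27\right) = - 27 h$)
$Z{\left(313 \right)} + \left(58 + 243 a{\left(-8 \right)}\right) = \left(-27\right) 313 + \left(58 + 243 \left(-8\right)\right) = -8451 + \left(58 - 1944\right) = -8451 - 1886 = -10337$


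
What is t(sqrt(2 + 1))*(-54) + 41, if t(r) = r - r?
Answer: 41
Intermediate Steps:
t(r) = 0
t(sqrt(2 + 1))*(-54) + 41 = 0*(-54) + 41 = 0 + 41 = 41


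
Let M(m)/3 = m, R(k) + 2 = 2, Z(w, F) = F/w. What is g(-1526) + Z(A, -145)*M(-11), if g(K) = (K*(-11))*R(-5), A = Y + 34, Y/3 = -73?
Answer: -957/37 ≈ -25.865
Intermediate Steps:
Y = -219 (Y = 3*(-73) = -219)
A = -185 (A = -219 + 34 = -185)
R(k) = 0 (R(k) = -2 + 2 = 0)
M(m) = 3*m
g(K) = 0 (g(K) = (K*(-11))*0 = -11*K*0 = 0)
g(-1526) + Z(A, -145)*M(-11) = 0 + (-145/(-185))*(3*(-11)) = 0 - 145*(-1/185)*(-33) = 0 + (29/37)*(-33) = 0 - 957/37 = -957/37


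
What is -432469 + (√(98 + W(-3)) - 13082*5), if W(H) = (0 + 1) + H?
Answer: -497879 + 4*√6 ≈ -4.9787e+5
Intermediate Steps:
W(H) = 1 + H
-432469 + (√(98 + W(-3)) - 13082*5) = -432469 + (√(98 + (1 - 3)) - 13082*5) = -432469 + (√(98 - 2) - 211*310) = -432469 + (√96 - 65410) = -432469 + (4*√6 - 65410) = -432469 + (-65410 + 4*√6) = -497879 + 4*√6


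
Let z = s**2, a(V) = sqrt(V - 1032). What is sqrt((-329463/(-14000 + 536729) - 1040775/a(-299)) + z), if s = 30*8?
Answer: sqrt(404796908153 + 60449252775*I*sqrt(11))/2651 ≈ 246.86 + 57.782*I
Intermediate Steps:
a(V) = sqrt(-1032 + V)
s = 240
z = 57600 (z = 240**2 = 57600)
sqrt((-329463/(-14000 + 536729) - 1040775/a(-299)) + z) = sqrt((-329463/(-14000 + 536729) - 1040775/sqrt(-1032 - 299)) + 57600) = sqrt((-329463/522729 - 1040775*(-I*sqrt(11)/121)) + 57600) = sqrt((-329463*1/522729 - 1040775*(-I*sqrt(11)/121)) + 57600) = sqrt((-36607/58081 - (-1040775)*I*sqrt(11)/121) + 57600) = sqrt((-36607/58081 + 1040775*I*sqrt(11)/121) + 57600) = sqrt(3345428993/58081 + 1040775*I*sqrt(11)/121)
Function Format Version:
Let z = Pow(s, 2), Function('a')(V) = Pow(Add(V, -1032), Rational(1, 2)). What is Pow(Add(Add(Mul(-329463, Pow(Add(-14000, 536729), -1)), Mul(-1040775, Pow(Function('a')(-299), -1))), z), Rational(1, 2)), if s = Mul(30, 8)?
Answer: Mul(Rational(1, 2651), Pow(Add(404796908153, Mul(60449252775, I, Pow(11, Rational(1, 2)))), Rational(1, 2))) ≈ Add(246.86, Mul(57.782, I))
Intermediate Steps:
Function('a')(V) = Pow(Add(-1032, V), Rational(1, 2))
s = 240
z = 57600 (z = Pow(240, 2) = 57600)
Pow(Add(Add(Mul(-329463, Pow(Add(-14000, 536729), -1)), Mul(-1040775, Pow(Function('a')(-299), -1))), z), Rational(1, 2)) = Pow(Add(Add(Mul(-329463, Pow(Add(-14000, 536729), -1)), Mul(-1040775, Pow(Pow(Add(-1032, -299), Rational(1, 2)), -1))), 57600), Rational(1, 2)) = Pow(Add(Add(Mul(-329463, Pow(522729, -1)), Mul(-1040775, Pow(Pow(-1331, Rational(1, 2)), -1))), 57600), Rational(1, 2)) = Pow(Add(Add(Mul(-329463, Rational(1, 522729)), Mul(-1040775, Pow(Mul(11, I, Pow(11, Rational(1, 2))), -1))), 57600), Rational(1, 2)) = Pow(Add(Add(Rational(-36607, 58081), Mul(-1040775, Mul(Rational(-1, 121), I, Pow(11, Rational(1, 2))))), 57600), Rational(1, 2)) = Pow(Add(Add(Rational(-36607, 58081), Mul(Rational(1040775, 121), I, Pow(11, Rational(1, 2)))), 57600), Rational(1, 2)) = Pow(Add(Rational(3345428993, 58081), Mul(Rational(1040775, 121), I, Pow(11, Rational(1, 2)))), Rational(1, 2))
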